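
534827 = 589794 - 54967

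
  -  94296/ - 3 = 31432/1 = 31432.00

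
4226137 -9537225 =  -5311088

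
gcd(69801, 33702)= 3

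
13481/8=13481/8 = 1685.12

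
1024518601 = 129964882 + 894553719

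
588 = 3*196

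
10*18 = 180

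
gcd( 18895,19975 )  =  5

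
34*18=612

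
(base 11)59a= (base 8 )1312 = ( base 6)3150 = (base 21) 1D0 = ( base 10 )714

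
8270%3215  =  1840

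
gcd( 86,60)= 2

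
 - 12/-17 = 12/17= 0.71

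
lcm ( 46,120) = 2760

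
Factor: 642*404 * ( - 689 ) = -178704552 = - 2^3*3^1*13^1*53^1*101^1*107^1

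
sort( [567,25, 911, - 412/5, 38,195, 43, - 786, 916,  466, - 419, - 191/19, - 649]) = [ - 786, - 649, - 419, - 412/5, - 191/19,25, 38 , 43 , 195,466,567, 911,  916 ] 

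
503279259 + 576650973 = 1079930232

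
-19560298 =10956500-30516798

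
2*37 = 74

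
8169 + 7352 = 15521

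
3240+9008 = 12248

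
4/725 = 4/725  =  0.01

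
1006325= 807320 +199005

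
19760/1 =19760 = 19760.00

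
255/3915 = 17/261= 0.07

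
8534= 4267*2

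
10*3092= 30920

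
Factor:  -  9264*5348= - 2^6*3^1*7^1 * 191^1*193^1 = - 49543872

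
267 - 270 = -3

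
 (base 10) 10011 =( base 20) 150B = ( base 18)1cg3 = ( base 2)10011100011011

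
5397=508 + 4889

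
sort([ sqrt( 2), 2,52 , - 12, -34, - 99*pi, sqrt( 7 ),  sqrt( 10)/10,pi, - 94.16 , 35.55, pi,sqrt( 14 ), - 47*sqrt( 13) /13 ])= [-99 * pi, - 94.16, - 34, - 47*sqrt( 13 )/13, - 12,sqrt( 10)/10, sqrt (2 ), 2,sqrt(7),pi,pi,sqrt( 14),  35.55,52]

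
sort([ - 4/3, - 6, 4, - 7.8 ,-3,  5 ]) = [ - 7.8,  -  6, - 3, - 4/3, 4, 5] 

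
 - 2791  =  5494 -8285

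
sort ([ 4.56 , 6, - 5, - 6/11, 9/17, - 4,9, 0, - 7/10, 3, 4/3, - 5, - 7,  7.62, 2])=[ - 7, - 5, - 5,-4, - 7/10, - 6/11, 0, 9/17, 4/3,2, 3 , 4.56, 6, 7.62,  9]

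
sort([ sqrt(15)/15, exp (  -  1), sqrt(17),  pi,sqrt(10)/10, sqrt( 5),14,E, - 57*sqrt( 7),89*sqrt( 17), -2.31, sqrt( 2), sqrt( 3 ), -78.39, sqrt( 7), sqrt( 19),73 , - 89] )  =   [-57* sqrt(7),-89,-78.39,-2.31, sqrt( 15)/15, sqrt( 10 )/10,exp(-1 ), sqrt( 2), sqrt(3), sqrt(5 ), sqrt( 7), E, pi , sqrt ( 17), sqrt(19),14, 73,89*sqrt( 17)] 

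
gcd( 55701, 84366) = 9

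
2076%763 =550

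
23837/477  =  23837/477 =49.97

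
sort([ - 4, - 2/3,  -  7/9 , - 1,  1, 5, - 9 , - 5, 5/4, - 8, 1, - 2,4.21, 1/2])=[ - 9, - 8, - 5, - 4, - 2, - 1, - 7/9, - 2/3,  1/2,1 , 1,  5/4, 4.21, 5]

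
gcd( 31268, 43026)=2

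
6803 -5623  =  1180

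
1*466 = 466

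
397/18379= 397/18379 = 0.02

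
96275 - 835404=  -  739129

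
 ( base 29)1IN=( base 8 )2552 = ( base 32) 1BA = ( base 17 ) 4d9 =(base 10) 1386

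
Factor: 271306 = 2^1*7^1 *19379^1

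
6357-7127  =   - 770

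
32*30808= 985856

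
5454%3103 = 2351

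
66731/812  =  9533/116=82.18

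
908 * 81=73548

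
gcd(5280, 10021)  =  11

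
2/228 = 1/114 = 0.01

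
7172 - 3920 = 3252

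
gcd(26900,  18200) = 100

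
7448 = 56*133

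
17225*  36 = 620100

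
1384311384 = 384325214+999986170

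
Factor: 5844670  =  2^1 * 5^1*13^1  *44959^1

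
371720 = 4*92930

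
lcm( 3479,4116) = 292236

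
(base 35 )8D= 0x125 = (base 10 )293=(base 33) 8t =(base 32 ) 95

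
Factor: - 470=  -  2^1*5^1*47^1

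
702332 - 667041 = 35291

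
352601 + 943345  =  1295946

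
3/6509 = 3/6509= 0.00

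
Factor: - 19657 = - 11^1*1787^1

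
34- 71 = - 37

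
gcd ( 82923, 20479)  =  1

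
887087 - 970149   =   - 83062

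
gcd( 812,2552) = 116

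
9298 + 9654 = 18952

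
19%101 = 19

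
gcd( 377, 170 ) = 1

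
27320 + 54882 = 82202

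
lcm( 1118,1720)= 22360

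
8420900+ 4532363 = 12953263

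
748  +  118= 866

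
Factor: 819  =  3^2*7^1*13^1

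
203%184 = 19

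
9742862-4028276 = 5714586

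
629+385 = 1014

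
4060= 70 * 58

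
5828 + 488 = 6316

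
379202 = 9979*38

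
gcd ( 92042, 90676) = 2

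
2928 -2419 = 509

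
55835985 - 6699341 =49136644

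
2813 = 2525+288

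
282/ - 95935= - 1 + 95653/95935 = - 0.00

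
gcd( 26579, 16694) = 1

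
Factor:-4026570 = -2^1*3^1*5^1*134219^1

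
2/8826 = 1/4413 = 0.00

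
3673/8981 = 3673/8981 = 0.41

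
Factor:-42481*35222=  - 2^1*  11^1*23^1*1601^1*1847^1 = -1496265782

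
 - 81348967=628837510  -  710186477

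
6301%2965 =371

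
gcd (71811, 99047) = 1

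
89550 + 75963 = 165513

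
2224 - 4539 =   -  2315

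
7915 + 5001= 12916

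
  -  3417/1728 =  - 2 + 13/576 = - 1.98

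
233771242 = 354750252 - 120979010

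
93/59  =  1+34/59 = 1.58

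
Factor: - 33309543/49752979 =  -62967/94051 = - 3^1*139^1*151^1*163^(-1 )*577^( - 1)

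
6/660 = 1/110 = 0.01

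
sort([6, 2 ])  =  [ 2,6] 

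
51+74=125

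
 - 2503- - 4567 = 2064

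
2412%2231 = 181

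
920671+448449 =1369120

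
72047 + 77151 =149198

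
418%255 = 163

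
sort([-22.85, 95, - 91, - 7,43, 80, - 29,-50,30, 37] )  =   [-91, - 50, - 29 ,-22.85, - 7, 30,37,  43,80, 95]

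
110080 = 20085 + 89995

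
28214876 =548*51487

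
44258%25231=19027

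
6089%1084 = 669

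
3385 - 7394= - 4009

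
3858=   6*643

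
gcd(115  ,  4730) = 5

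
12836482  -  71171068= - 58334586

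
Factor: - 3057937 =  - 167^1 *18311^1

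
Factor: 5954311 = 11^1*541301^1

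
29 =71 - 42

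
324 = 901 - 577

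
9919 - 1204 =8715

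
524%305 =219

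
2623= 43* 61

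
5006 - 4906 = 100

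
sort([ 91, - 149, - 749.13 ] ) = [ - 749.13, -149,91] 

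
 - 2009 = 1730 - 3739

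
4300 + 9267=13567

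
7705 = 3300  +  4405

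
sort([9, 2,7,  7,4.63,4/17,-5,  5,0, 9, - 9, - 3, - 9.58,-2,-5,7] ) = [-9.58,-9,-5, -5, - 3,-2,0, 4/17,2,4.63, 5, 7, 7,7, 9, 9]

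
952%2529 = 952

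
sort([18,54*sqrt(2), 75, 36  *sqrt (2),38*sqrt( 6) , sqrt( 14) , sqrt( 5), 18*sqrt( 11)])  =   [sqrt (5) , sqrt( 14),18 , 36*sqrt ( 2),18*sqrt( 11) , 75,  54*sqrt( 2 ), 38*sqrt(6) ] 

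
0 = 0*987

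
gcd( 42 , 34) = 2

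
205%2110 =205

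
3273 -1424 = 1849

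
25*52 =1300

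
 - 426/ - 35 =12 + 6/35 = 12.17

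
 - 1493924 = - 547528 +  - 946396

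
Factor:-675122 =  - 2^1*7^2*83^2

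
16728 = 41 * 408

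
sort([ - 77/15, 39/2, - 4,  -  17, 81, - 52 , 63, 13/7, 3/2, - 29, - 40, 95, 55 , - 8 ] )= [ - 52,-40 ,- 29 ,-17,- 8,-77/15, - 4, 3/2,13/7, 39/2,55,63, 81, 95 ]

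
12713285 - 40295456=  - 27582171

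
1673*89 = 148897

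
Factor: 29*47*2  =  2^1*29^1*47^1 =2726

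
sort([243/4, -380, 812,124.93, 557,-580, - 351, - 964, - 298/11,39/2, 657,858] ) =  [-964,  -  580,- 380,  -  351, - 298/11, 39/2,243/4, 124.93,557,657 , 812,858 ] 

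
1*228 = 228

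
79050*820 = 64821000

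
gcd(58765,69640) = 5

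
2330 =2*1165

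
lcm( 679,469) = 45493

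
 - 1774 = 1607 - 3381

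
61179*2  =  122358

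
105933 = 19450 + 86483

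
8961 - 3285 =5676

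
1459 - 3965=- 2506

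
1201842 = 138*8709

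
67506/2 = 33753=33753.00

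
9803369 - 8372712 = 1430657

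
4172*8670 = 36171240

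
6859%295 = 74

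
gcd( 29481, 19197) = 3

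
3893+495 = 4388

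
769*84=64596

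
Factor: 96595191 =3^2*7^1*11^1 * 139387^1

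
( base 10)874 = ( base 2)1101101010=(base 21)1KD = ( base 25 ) 19O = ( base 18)2CA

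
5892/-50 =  - 118+4/25 = - 117.84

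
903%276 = 75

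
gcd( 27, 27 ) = 27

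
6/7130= 3/3565 = 0.00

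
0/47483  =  0   =  0.00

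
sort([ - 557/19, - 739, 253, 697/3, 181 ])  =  [ - 739, - 557/19, 181 , 697/3,253 ]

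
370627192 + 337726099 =708353291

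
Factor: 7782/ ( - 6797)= - 2^1*3^1*7^( - 1)*971^( - 1)*1297^1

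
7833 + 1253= 9086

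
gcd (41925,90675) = 975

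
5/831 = 5/831 =0.01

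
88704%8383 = 4874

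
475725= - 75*( - 6343 )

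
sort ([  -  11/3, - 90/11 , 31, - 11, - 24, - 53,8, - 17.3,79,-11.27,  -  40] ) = [ - 53, - 40,  -  24,-17.3,-11.27,  -  11, - 90/11,-11/3, 8,  31, 79]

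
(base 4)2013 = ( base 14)99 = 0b10000111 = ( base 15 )90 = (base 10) 135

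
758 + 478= 1236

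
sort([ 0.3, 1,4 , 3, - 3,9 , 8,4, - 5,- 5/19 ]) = [ - 5 , - 3,- 5/19,0.3,1,3,4, 4,8,9 ] 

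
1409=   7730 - 6321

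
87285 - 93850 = -6565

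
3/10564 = 3/10564 = 0.00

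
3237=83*39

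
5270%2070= 1130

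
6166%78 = 4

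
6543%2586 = 1371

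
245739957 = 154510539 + 91229418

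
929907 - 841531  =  88376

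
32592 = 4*8148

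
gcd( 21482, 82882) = 2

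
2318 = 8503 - 6185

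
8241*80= 659280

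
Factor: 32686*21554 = 704514044 = 2^2*13^1*59^1 *277^1*829^1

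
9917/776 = 12+605/776 = 12.78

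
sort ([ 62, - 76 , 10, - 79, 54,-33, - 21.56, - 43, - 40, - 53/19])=[ - 79, - 76,-43 ,- 40,  -  33, - 21.56, - 53/19,10,54,62]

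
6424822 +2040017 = 8464839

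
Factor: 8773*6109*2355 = 3^1*5^1*31^1*41^1*149^1 * 157^1*283^1= 126214475235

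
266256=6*44376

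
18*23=414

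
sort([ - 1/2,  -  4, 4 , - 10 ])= [ - 10,-4 ,- 1/2,4 ]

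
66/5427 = 22/1809 =0.01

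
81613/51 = 81613/51 =1600.25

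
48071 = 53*907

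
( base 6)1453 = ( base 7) 1101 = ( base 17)162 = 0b110001001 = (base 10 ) 393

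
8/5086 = 4/2543 = 0.00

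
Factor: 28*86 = 2^3*7^1*43^1=2408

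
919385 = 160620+758765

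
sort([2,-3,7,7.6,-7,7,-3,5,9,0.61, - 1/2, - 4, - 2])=[ - 7, -4, - 3, - 3,  -  2,- 1/2,0.61,2, 5,  7,  7,7.6, 9]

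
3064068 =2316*1323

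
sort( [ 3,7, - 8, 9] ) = [ - 8, 3,  7,  9]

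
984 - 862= 122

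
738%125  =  113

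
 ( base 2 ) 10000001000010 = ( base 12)4942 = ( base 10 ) 8258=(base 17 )1B9D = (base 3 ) 102022212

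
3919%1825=269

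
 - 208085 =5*( -41617 ) 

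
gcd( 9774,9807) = 3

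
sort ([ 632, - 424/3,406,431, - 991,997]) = [-991,-424/3,406 , 431,632,997]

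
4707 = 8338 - 3631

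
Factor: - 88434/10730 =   -  44217/5365=- 3^2*5^( - 1)*17^3 * 29^( - 1)* 37^ ( - 1)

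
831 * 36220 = 30098820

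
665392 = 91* 7312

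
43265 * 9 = 389385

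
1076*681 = 732756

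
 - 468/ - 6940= 117/1735 = 0.07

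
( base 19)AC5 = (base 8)7403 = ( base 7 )14130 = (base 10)3843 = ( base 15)1213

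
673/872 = 673/872 = 0.77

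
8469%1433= 1304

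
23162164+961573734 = 984735898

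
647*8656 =5600432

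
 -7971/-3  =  2657/1=2657.00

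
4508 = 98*46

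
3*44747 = 134241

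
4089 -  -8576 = 12665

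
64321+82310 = 146631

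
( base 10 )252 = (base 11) 20a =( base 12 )190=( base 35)77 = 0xfc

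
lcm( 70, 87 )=6090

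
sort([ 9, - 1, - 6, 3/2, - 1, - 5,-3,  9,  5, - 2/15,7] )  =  [ - 6, - 5,- 3,  -  1, - 1, - 2/15 , 3/2, 5,7,  9,9]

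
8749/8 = 8749/8  =  1093.62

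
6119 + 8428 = 14547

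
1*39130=39130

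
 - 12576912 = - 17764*708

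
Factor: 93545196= 2^2 * 3^1 * 1153^1*6761^1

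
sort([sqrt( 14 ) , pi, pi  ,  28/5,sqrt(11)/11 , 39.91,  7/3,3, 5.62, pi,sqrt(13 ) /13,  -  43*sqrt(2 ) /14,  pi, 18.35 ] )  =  [ - 43*sqrt( 2 )/14 , sqrt(13)/13,sqrt( 11)/11,7/3 , 3,pi, pi,pi,pi,sqrt( 14 )  ,  28/5,  5.62 , 18.35 , 39.91] 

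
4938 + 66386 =71324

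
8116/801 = 10+ 106/801 = 10.13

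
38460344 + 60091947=98552291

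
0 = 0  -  0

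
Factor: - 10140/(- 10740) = 169/179 = 13^2 * 179^( - 1)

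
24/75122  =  12/37561 = 0.00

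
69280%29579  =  10122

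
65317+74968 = 140285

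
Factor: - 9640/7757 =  - 2^3 * 5^1*241^1*7757^( - 1 )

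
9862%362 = 88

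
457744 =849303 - 391559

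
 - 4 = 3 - 7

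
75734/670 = 113 + 12/335 = 113.04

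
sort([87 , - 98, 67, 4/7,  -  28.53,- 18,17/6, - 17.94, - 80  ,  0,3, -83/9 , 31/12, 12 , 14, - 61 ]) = [ - 98, - 80,-61, -28.53,-18,-17.94, - 83/9,0,4/7, 31/12,17/6,3, 12 , 14, 67, 87] 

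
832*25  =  20800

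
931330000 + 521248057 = 1452578057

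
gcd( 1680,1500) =60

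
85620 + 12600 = 98220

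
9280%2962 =394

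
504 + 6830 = 7334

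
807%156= 27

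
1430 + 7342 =8772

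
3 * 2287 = 6861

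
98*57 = 5586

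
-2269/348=-2269/348 =-6.52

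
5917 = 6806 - 889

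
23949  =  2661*9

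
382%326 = 56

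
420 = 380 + 40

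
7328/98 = 3664/49 = 74.78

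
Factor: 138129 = 3^1*41^1*1123^1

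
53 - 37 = 16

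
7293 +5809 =13102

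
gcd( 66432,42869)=1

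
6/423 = 2/141 = 0.01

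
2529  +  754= 3283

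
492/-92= -123/23=- 5.35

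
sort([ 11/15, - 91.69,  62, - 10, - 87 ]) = [ - 91.69, - 87,-10,  11/15, 62]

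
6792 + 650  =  7442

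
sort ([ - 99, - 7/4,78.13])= [-99, - 7/4, 78.13] 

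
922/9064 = 461/4532  =  0.10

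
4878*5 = 24390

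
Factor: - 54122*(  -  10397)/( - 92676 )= - 281353217/46338 = - 2^( - 1)*3^( - 1 )*37^1*281^1*7723^( - 1)*27061^1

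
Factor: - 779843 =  -131^1*5953^1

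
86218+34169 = 120387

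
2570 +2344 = 4914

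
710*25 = 17750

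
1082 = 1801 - 719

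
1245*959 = 1193955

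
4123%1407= 1309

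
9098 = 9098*1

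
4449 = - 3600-- 8049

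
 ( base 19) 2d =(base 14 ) 39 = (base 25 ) 21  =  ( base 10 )51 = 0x33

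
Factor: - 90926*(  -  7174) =652303124 = 2^2 * 11^1*17^1*211^1*4133^1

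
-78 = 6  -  84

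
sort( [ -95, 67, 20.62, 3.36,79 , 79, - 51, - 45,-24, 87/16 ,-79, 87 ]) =[ - 95,-79, - 51, - 45, - 24,3.36, 87/16,20.62, 67, 79 , 79,87] 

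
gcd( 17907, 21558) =3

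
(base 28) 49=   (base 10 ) 121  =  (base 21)5g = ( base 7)232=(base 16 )79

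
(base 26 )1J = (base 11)41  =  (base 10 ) 45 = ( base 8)55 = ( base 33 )1C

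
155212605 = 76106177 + 79106428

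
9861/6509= 1 + 3352/6509=1.51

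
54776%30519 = 24257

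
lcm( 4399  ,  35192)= 35192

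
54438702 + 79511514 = 133950216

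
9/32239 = 9/32239 = 0.00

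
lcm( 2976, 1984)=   5952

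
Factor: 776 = 2^3*97^1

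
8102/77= 8102/77 = 105.22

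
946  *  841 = 795586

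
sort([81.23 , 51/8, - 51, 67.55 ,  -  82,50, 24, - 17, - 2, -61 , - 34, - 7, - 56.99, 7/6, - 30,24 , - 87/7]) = [- 82, - 61 , - 56.99, - 51 , - 34, - 30, - 17, - 87/7 , - 7, - 2,7/6,  51/8 , 24, 24, 50,67.55,81.23]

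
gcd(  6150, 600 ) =150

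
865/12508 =865/12508 = 0.07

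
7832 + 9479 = 17311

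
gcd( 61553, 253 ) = 1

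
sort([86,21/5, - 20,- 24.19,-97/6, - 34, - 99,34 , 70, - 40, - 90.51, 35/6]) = [-99,-90.51, -40, - 34 , - 24.19 , - 20 ,  -  97/6, 21/5 , 35/6 , 34, 70, 86]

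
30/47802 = 5/7967 = 0.00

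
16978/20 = 848+9/10= 848.90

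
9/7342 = 9/7342 = 0.00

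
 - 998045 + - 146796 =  - 1144841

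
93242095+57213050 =150455145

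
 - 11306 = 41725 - 53031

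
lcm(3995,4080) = 191760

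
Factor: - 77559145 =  - 5^1*977^1*15877^1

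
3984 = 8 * 498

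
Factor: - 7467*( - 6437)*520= 24993841080 = 2^3*3^1*5^1*13^1*19^1*41^1*131^1 * 157^1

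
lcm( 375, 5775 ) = 28875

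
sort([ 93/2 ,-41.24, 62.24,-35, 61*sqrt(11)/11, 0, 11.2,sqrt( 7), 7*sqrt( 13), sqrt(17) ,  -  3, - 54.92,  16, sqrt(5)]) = [-54.92,-41.24,-35, - 3, 0, sqrt( 5 ), sqrt(7), sqrt( 17 ),11.2,16, 61*sqrt( 11 )/11,7*sqrt(13),93/2, 62.24 ] 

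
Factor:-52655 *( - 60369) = 3178729695= 3^1*5^1*10531^1*20123^1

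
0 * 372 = 0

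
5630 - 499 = 5131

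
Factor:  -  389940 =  - 2^2*3^1*5^1*67^1*97^1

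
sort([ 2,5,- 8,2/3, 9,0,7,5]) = [  -  8, 0,2/3, 2,5,5,7, 9] 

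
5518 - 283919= - 278401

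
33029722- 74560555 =-41530833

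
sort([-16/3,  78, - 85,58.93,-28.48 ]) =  [ - 85, - 28.48,  -  16/3, 58.93,  78 ]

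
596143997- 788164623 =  - 192020626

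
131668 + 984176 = 1115844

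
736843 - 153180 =583663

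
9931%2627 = 2050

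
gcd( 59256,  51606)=18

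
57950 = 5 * 11590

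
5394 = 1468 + 3926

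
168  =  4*42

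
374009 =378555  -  4546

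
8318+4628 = 12946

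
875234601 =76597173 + 798637428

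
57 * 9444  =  538308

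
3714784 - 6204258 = -2489474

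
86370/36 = 14395/6 = 2399.17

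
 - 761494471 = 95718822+-857213293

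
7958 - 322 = 7636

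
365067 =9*40563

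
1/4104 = 1/4104 = 0.00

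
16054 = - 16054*(-1)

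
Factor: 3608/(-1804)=-2 = -2^1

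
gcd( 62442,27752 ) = 6938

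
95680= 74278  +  21402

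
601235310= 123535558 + 477699752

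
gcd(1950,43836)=78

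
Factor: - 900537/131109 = -137^( - 1 )*941^1 =-941/137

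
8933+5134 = 14067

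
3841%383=11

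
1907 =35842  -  33935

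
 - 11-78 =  - 89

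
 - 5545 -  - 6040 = 495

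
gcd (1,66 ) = 1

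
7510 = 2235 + 5275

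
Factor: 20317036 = 2^2*5079259^1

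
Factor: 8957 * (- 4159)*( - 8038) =2^1*13^2*53^1 * 4019^1*4159^1 = 299432886194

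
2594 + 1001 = 3595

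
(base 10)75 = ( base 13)5a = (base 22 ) 39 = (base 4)1023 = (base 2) 1001011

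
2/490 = 1/245= 0.00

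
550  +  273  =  823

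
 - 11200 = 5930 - 17130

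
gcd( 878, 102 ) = 2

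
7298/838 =3649/419 = 8.71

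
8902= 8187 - -715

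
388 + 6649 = 7037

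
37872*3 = 113616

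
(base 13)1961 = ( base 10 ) 3797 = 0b111011010101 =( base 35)33h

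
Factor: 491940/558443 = 2^2*3^3 * 5^1 * 613^( - 1) = 540/613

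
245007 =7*35001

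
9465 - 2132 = 7333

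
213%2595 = 213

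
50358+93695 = 144053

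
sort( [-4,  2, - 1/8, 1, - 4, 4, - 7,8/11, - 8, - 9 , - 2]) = [ - 9, - 8, - 7, - 4 ,-4,-2, - 1/8, 8/11, 1, 2, 4]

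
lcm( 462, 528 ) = 3696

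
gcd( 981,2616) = 327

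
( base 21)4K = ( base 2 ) 1101000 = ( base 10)104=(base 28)3k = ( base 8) 150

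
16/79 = 16/79=0.20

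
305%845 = 305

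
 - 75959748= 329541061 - 405500809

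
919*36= 33084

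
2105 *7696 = 16200080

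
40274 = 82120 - 41846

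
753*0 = 0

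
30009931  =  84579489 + -54569558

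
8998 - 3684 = 5314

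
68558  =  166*413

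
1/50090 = 1/50090 = 0.00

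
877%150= 127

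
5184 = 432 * 12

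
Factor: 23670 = 2^1*3^2*5^1*263^1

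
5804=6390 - 586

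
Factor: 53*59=3127 = 53^1 * 59^1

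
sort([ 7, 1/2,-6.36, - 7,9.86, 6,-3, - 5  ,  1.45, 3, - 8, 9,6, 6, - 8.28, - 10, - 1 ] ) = [ - 10 , - 8.28, - 8,- 7  , - 6.36,-5, - 3, - 1, 1/2,1.45, 3, 6,  6, 6,7 , 9,9.86]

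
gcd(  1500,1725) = 75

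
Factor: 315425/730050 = 407/942  =  2^(-1)*3^(-1 )*11^1*37^1*157^( - 1 ) 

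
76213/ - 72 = - 1059+ 35/72 = - 1058.51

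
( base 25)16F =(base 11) 659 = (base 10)790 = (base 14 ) 406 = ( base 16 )316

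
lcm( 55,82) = 4510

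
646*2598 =1678308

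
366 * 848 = 310368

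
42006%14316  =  13374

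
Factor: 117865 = 5^1*11^1*2143^1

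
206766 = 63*3282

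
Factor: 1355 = 5^1*271^1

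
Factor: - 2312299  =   - 11^1 * 210209^1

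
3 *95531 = 286593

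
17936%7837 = 2262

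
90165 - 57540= 32625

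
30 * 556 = 16680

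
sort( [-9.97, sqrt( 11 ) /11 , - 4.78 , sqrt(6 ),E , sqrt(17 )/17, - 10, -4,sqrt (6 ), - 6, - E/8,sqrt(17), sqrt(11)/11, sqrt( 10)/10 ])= [ - 10, - 9.97, - 6, - 4.78, - 4, - E/8,sqrt(17 )/17,sqrt( 11)/11 , sqrt( 11)/11,sqrt(10)/10, sqrt(6 ), sqrt(6 ), E, sqrt (17 ) ] 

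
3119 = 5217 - 2098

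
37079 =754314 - 717235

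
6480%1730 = 1290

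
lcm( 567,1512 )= 4536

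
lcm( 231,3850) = 11550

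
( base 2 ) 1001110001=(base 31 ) K5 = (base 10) 625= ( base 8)1161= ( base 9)764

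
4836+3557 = 8393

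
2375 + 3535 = 5910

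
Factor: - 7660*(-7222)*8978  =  496667628560  =  2^4*5^1*23^1*67^2*157^1*383^1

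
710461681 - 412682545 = 297779136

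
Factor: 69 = 3^1*23^1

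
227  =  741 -514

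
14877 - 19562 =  - 4685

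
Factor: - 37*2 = -74 = -2^1*37^1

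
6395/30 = 1279/6 = 213.17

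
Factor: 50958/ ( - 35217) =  - 2^1*7^( - 1)*13^( - 1) * 19^1*43^ (-1) * 149^1 = - 5662/3913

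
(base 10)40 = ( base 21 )1j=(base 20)20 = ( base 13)31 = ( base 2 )101000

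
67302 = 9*7478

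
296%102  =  92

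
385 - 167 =218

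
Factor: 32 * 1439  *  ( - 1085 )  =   - 2^5*5^1*7^1*31^1*1439^1 = - 49962080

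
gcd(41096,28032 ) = 8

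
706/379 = 1+327/379 = 1.86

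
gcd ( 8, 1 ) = 1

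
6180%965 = 390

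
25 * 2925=73125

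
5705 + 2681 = 8386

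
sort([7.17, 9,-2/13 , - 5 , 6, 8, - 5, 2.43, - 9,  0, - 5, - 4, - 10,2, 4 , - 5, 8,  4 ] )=[ - 10, - 9, - 5, - 5,  -  5, - 5, - 4, - 2/13 , 0,2, 2.43,4, 4, 6, 7.17, 8,8, 9]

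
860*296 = 254560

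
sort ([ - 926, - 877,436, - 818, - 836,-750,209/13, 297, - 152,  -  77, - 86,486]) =[ - 926, - 877, - 836, - 818  ,-750, - 152, - 86, - 77 , 209/13, 297,436, 486] 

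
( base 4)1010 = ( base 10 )68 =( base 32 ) 24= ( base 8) 104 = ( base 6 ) 152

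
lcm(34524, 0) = 0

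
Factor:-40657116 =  - 2^2*3^1*3388093^1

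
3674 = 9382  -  5708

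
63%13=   11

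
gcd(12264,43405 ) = 1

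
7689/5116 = 1 + 2573/5116 = 1.50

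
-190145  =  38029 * ( - 5 )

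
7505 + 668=8173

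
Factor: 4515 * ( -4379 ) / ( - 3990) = 2^(-1)*19^( - 1 )*29^1*43^1*151^1 =188297/38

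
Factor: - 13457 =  - 13457^1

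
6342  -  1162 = 5180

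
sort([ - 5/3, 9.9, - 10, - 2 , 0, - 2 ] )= [ - 10,  -  2, - 2, - 5/3 , 0 , 9.9] 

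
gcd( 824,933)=1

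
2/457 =2/457  =  0.00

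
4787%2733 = 2054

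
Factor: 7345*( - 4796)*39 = - 2^2*3^1*  5^1*11^1*13^2 * 109^1*113^1 = - 1373838180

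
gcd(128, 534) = 2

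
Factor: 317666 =2^1*29^1 * 5477^1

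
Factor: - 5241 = - 3^1*1747^1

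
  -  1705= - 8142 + 6437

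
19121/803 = 23  +  652/803 =23.81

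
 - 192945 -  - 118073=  - 74872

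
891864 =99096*9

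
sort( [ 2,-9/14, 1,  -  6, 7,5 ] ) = [  -  6,  -  9/14,  1, 2,5,7 ]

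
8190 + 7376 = 15566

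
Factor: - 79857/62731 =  - 3^2*19^1* 467^1*62731^( - 1)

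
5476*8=43808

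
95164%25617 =18313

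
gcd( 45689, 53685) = 1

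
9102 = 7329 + 1773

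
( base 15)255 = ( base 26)KA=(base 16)212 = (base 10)530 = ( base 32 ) gi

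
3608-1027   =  2581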